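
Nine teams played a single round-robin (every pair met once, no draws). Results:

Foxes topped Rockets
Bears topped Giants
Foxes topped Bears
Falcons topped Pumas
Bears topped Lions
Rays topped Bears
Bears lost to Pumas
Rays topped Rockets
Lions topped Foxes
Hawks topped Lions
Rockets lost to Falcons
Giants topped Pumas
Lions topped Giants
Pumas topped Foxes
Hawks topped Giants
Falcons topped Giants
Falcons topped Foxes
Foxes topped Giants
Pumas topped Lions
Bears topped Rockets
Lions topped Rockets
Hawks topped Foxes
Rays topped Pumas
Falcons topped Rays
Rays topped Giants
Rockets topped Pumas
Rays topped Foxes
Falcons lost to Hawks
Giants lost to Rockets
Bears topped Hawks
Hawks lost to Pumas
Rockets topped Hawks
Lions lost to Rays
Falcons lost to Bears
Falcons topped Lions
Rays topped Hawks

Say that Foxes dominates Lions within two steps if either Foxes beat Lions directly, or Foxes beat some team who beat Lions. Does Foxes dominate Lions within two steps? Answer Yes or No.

Yes

Foxes did not beat Lions directly.
Foxes beat Rockets, Bears, Giants. Of those, Bears beat Lions.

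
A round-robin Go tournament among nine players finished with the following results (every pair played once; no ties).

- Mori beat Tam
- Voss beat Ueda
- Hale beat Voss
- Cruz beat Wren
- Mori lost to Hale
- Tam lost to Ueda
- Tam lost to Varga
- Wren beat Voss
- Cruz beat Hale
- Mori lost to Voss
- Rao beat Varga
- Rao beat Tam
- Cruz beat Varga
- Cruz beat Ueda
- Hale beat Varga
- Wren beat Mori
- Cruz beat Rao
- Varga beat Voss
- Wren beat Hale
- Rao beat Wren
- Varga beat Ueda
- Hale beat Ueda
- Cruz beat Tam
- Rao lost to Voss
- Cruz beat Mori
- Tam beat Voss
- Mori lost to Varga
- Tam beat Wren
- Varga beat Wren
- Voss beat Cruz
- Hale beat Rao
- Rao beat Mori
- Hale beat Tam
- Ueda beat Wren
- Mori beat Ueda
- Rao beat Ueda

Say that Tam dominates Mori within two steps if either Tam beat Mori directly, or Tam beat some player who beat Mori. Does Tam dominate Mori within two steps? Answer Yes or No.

Yes

Tam did not beat Mori directly.
Tam beat Wren, Voss. Of those, Wren beat Mori.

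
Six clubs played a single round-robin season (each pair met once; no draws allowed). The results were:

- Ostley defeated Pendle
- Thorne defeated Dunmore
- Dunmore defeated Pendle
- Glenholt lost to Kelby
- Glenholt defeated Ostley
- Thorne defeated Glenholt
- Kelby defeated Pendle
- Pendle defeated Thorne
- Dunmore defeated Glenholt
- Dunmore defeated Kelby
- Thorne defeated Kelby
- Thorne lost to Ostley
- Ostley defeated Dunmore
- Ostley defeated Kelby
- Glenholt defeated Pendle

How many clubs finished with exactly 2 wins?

Win totals: Glenholt 2, Kelby 2, Dunmore 3, Thorne 3, Pendle 1, Ostley 4.
Exactly 2: Glenholt, Kelby — 2 clubs.

2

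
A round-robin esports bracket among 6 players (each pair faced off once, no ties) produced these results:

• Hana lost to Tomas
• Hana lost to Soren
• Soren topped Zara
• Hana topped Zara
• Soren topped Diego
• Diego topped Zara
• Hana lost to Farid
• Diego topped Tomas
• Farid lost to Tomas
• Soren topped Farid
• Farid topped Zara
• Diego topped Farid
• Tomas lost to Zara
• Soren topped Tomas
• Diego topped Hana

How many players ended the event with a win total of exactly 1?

2

Win totals: Tomas 2, Zara 1, Diego 4, Hana 1, Soren 5, Farid 2.
Exactly 1: Zara, Hana — 2 players.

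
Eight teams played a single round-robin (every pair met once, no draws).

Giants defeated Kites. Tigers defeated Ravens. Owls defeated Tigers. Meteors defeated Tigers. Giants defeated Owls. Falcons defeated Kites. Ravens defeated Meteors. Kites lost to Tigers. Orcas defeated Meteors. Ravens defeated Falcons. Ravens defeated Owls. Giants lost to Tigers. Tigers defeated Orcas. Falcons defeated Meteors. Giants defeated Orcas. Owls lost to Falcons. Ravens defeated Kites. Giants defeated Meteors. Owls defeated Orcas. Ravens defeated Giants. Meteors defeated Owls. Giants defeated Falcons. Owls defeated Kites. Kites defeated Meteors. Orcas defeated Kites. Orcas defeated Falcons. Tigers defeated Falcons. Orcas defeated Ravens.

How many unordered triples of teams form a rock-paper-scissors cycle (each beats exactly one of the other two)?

Win totals: Orcas 4, Meteors 2, Kites 1, Tigers 5, Giants 5, Ravens 5, Falcons 3, Owls 3.
A team with w wins dominates both others in C(w,2) triples; summing gives 6 + 1 + 0 + 10 + 10 + 10 + 3 + 3 = 43 transitive triples.
Total triples C(8,3) = 56, so cyclic triples = 56 − 43 = 13.

13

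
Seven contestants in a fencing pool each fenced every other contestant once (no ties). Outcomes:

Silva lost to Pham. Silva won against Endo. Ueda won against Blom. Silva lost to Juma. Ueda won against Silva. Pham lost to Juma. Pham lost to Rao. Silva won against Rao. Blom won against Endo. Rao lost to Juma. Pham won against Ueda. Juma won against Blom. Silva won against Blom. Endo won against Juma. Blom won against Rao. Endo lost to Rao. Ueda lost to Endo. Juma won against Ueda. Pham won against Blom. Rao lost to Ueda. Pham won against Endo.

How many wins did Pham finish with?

Pham's results: beat Blom, Silva, Endo, Ueda; lost to Rao, Juma.
That is 4 wins.

4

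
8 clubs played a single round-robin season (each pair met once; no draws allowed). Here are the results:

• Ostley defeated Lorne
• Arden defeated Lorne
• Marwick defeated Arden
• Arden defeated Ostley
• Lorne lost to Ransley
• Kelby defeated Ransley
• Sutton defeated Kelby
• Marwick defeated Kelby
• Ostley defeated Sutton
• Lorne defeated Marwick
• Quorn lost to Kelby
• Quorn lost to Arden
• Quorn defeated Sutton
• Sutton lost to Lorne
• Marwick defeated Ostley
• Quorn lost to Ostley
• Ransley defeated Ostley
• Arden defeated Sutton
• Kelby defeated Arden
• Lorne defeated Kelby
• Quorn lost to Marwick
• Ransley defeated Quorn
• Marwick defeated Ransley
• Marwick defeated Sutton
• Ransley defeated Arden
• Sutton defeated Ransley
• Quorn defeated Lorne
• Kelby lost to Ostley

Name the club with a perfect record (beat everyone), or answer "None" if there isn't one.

None

Highest win total is Marwick with 6 (out of 7 possible).
Marwick lost to Lorne, so no club went undefeated.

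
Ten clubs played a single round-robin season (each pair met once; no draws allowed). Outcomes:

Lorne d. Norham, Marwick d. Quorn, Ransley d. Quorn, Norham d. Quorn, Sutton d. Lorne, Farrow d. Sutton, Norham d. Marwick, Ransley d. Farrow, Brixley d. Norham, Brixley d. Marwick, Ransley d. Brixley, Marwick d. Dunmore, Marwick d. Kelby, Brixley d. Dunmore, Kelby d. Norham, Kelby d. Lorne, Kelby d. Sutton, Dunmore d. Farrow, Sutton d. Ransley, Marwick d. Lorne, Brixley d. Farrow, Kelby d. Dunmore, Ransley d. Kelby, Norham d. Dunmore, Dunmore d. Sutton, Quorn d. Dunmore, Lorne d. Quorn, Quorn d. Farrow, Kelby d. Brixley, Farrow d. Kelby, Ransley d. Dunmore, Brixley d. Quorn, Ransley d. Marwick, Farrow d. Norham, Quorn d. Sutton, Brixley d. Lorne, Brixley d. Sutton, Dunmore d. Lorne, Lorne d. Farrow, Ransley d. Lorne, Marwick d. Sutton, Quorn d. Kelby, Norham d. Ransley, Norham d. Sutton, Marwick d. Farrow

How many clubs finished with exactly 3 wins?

3

Win totals: Kelby 5, Sutton 2, Quorn 4, Farrow 3, Dunmore 3, Marwick 6, Lorne 3, Ransley 7, Norham 5, Brixley 7.
Exactly 3: Farrow, Dunmore, Lorne — 3 clubs.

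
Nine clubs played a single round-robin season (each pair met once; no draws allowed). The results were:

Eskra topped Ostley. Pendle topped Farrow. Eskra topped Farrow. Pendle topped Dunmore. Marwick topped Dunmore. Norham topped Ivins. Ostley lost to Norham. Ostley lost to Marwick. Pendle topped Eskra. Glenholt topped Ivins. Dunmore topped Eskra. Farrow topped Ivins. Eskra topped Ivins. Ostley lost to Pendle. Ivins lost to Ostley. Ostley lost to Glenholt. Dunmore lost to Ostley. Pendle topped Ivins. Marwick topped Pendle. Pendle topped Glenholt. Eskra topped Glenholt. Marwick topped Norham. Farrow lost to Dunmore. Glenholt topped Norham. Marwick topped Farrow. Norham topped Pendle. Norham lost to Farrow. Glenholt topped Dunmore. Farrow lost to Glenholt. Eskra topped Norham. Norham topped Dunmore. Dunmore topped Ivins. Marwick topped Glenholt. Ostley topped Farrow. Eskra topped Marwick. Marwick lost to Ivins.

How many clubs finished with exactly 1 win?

1

Win totals: Farrow 2, Glenholt 5, Dunmore 3, Marwick 6, Eskra 6, Ostley 3, Norham 4, Ivins 1, Pendle 6.
Exactly 1: Ivins — 1 club.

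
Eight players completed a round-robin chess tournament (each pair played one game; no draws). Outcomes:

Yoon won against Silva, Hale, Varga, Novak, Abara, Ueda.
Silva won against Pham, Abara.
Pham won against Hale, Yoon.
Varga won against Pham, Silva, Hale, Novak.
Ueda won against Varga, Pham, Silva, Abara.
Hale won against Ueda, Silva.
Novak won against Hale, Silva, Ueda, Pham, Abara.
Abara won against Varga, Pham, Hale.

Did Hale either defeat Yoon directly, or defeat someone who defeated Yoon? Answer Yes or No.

Hale did not beat Yoon directly.
Hale beat Silva, Ueda, but each of them lost to Yoon. No two-step path.

No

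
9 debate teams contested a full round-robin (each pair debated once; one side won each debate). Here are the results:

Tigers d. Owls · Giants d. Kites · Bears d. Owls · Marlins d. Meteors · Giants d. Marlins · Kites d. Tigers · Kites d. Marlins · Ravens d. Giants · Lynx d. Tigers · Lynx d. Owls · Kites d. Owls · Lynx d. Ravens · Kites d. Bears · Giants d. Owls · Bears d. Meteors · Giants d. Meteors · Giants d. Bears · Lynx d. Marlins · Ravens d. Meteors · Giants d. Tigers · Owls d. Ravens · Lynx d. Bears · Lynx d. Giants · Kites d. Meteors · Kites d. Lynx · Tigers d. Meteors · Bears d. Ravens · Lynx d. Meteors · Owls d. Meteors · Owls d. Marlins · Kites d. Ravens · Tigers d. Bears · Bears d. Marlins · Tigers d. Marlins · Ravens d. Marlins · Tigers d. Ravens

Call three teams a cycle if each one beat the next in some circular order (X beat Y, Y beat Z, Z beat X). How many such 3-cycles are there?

Win totals: Tigers 5, Ravens 3, Marlins 1, Kites 7, Meteors 0, Giants 6, Bears 4, Lynx 7, Owls 3.
A team with w wins dominates both others in C(w,2) triples; summing gives 10 + 3 + 0 + 21 + 0 + 15 + 6 + 21 + 3 = 79 transitive triples.
Total triples C(9,3) = 84, so cyclic triples = 84 − 79 = 5.

5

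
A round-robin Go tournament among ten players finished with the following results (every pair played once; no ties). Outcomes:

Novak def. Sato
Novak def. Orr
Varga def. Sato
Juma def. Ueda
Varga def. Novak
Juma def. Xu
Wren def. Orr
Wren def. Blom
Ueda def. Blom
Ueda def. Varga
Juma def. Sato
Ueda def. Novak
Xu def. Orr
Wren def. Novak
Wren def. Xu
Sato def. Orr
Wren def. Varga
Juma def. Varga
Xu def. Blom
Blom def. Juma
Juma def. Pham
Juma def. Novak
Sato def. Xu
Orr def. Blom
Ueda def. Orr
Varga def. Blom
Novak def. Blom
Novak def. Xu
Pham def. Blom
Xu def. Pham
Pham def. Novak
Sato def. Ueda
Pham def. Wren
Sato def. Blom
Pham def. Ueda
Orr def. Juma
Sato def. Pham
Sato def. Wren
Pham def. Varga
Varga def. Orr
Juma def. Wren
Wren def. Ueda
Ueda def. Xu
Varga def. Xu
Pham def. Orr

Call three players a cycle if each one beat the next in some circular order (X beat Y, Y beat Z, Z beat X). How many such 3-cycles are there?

24

Win totals: Varga 5, Pham 6, Wren 6, Sato 6, Ueda 5, Novak 4, Xu 3, Blom 1, Orr 2, Juma 7.
A player with w wins dominates both others in C(w,2) triples; summing gives 10 + 15 + 15 + 15 + 10 + 6 + 3 + 0 + 1 + 21 = 96 transitive triples.
Total triples C(10,3) = 120, so cyclic triples = 120 − 96 = 24.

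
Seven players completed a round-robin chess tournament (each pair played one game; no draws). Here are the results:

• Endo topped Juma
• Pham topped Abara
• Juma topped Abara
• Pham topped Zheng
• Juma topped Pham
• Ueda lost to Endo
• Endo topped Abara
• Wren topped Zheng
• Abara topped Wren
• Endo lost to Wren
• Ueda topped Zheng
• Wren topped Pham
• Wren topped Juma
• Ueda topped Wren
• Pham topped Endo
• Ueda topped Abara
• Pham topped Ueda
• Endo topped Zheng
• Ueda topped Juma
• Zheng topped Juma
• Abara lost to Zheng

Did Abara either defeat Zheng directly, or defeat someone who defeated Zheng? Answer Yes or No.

Yes

Abara did not beat Zheng directly.
Abara beat Wren. Of those, Wren beat Zheng.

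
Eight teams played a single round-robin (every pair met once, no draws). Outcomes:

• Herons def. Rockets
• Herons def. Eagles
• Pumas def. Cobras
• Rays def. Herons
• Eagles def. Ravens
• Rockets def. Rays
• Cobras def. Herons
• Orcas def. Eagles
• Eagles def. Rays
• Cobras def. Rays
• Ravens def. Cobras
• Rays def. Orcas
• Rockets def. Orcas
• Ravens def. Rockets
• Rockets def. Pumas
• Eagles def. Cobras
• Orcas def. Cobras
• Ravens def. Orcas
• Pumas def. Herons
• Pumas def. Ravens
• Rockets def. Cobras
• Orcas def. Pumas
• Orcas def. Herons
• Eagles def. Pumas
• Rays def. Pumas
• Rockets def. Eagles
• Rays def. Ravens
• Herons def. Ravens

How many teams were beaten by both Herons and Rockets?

Herons beat: Ravens, Eagles, Rockets.
Rockets beat: Orcas, Cobras, Rays, Eagles, Pumas.
Both beat: Eagles — 1.

1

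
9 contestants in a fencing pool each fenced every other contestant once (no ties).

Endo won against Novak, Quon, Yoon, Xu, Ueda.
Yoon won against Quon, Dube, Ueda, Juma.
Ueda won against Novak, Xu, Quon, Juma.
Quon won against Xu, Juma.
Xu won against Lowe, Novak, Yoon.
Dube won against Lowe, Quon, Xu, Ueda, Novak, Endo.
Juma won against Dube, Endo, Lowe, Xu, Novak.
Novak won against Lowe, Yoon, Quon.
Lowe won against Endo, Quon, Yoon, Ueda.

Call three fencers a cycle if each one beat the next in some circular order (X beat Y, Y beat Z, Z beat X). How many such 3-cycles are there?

24

Win totals: Yoon 4, Novak 3, Dube 6, Ueda 4, Xu 3, Quon 2, Endo 5, Lowe 4, Juma 5.
A fencer with w wins dominates both others in C(w,2) triples; summing gives 6 + 3 + 15 + 6 + 3 + 1 + 10 + 6 + 10 = 60 transitive triples.
Total triples C(9,3) = 84, so cyclic triples = 84 − 60 = 24.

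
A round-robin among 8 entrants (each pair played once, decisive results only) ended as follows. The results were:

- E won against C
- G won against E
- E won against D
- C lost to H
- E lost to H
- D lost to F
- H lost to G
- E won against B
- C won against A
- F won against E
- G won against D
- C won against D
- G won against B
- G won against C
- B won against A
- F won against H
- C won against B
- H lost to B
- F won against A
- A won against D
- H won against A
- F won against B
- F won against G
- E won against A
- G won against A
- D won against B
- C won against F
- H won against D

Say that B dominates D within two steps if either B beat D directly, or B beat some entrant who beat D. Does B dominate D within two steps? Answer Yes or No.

B did not beat D directly.
B beat A, H. Of those, A beat D.

Yes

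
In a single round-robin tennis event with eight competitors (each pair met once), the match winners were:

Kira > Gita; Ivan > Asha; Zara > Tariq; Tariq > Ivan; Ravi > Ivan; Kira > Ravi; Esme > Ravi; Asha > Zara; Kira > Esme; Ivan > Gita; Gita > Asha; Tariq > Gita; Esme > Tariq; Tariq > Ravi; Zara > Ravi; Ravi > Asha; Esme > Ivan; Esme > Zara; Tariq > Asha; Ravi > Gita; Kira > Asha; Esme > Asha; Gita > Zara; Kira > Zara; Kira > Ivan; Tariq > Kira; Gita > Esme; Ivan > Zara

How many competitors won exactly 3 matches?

Win totals: Esme 5, Tariq 5, Asha 1, Kira 6, Zara 2, Gita 3, Ivan 3, Ravi 3.
Exactly 3: Gita, Ivan, Ravi — 3 competitors.

3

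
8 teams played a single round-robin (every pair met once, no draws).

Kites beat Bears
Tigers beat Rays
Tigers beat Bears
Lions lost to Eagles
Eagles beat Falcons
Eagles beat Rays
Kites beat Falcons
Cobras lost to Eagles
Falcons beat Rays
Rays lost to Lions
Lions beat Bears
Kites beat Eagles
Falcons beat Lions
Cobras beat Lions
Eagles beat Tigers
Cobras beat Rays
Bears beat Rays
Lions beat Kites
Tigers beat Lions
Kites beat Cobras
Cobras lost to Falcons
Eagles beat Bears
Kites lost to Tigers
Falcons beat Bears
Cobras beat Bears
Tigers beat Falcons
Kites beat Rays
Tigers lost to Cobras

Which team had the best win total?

Eagles

Win totals: Bears 1, Kites 5, Lions 3, Eagles 6, Rays 0, Tigers 5, Falcons 4, Cobras 4.
Eagles leads with 6 wins (next highest: 5).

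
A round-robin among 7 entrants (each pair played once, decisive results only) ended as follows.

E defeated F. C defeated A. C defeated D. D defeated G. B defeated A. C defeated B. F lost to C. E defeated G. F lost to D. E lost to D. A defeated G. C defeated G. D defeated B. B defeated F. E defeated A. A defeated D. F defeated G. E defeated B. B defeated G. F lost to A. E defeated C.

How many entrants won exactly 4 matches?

Win totals: A 3, B 3, C 5, D 4, E 5, F 1, G 0.
Exactly 4: D — 1 entrant.

1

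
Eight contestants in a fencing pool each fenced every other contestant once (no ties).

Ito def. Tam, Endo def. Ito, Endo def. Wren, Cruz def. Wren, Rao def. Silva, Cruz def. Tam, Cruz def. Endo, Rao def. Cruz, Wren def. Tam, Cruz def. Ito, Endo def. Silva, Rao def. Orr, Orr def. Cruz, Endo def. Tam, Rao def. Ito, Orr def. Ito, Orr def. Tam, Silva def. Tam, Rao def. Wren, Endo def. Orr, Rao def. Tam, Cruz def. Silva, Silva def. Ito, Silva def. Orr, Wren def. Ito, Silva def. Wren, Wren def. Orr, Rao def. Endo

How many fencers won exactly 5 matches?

2

Win totals: Cruz 5, Silva 4, Ito 1, Endo 5, Wren 3, Orr 3, Tam 0, Rao 7.
Exactly 5: Cruz, Endo — 2 fencers.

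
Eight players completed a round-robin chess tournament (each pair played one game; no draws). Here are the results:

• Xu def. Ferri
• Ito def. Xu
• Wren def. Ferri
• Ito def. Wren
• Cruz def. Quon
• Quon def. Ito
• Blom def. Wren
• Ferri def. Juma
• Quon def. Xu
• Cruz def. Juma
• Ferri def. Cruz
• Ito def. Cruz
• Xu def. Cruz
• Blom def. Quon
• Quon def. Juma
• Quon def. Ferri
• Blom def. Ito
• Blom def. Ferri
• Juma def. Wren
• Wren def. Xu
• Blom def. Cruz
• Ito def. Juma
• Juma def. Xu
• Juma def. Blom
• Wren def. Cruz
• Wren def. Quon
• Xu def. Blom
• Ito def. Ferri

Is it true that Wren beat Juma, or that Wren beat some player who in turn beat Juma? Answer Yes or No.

Wren did not beat Juma directly.
Wren beat Ferri, Cruz, Xu, Quon. Of those, Ferri beat Juma.

Yes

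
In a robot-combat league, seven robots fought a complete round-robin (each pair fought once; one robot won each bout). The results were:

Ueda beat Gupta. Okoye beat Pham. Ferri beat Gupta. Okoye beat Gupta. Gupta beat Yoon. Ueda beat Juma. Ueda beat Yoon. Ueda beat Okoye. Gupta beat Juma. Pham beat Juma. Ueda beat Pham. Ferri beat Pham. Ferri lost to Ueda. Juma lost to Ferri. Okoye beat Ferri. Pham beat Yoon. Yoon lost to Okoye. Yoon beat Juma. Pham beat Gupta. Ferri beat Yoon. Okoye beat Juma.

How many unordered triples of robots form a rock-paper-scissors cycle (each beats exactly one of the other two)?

0

Win totals: Pham 3, Yoon 1, Ferri 4, Okoye 5, Ueda 6, Juma 0, Gupta 2.
A robot with w wins dominates both others in C(w,2) triples; summing gives 3 + 0 + 6 + 10 + 15 + 0 + 1 = 35 transitive triples.
Total triples C(7,3) = 35, so cyclic triples = 35 − 35 = 0.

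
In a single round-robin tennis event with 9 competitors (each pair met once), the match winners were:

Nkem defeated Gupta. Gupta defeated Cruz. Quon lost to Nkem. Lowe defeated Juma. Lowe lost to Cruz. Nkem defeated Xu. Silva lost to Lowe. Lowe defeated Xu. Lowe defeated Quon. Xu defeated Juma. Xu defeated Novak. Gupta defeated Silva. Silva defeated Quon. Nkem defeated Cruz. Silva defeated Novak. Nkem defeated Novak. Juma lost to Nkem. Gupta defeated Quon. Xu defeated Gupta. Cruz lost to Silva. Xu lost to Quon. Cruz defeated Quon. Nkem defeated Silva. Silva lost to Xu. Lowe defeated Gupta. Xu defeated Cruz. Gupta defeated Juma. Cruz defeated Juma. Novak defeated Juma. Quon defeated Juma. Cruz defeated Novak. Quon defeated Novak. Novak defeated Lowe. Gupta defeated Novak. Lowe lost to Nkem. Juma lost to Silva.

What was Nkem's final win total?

8

Nkem's results: beat Quon, Novak, Lowe, Gupta, Silva, Cruz, Juma, Xu; lost to no one.
That is 8 wins.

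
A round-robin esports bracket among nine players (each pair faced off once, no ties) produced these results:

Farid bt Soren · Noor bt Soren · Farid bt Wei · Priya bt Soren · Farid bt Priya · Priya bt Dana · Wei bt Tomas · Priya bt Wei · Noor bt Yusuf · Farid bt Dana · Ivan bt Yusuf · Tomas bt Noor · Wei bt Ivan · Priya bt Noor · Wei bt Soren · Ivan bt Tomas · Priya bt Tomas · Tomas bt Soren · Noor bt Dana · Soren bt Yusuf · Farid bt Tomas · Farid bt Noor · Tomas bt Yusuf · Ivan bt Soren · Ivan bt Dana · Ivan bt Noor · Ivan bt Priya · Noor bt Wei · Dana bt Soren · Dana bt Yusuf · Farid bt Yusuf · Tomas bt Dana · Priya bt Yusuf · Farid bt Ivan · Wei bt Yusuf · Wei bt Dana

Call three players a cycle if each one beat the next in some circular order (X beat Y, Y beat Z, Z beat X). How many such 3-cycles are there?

Win totals: Noor 4, Dana 2, Priya 6, Wei 5, Yusuf 0, Ivan 6, Tomas 4, Farid 8, Soren 1.
A player with w wins dominates both others in C(w,2) triples; summing gives 6 + 1 + 15 + 10 + 0 + 15 + 6 + 28 + 0 = 81 transitive triples.
Total triples C(9,3) = 84, so cyclic triples = 84 − 81 = 3.

3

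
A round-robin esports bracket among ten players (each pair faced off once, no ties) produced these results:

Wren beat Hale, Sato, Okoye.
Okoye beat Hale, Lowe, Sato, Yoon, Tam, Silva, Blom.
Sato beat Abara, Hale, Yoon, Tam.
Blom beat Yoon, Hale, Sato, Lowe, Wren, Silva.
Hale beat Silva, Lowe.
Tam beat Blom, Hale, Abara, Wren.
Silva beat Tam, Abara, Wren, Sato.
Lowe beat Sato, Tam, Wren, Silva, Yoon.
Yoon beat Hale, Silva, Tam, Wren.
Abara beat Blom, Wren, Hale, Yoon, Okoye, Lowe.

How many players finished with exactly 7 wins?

Win totals: Blom 6, Tam 4, Hale 2, Abara 6, Okoye 7, Wren 3, Lowe 5, Yoon 4, Silva 4, Sato 4.
Exactly 7: Okoye — 1 player.

1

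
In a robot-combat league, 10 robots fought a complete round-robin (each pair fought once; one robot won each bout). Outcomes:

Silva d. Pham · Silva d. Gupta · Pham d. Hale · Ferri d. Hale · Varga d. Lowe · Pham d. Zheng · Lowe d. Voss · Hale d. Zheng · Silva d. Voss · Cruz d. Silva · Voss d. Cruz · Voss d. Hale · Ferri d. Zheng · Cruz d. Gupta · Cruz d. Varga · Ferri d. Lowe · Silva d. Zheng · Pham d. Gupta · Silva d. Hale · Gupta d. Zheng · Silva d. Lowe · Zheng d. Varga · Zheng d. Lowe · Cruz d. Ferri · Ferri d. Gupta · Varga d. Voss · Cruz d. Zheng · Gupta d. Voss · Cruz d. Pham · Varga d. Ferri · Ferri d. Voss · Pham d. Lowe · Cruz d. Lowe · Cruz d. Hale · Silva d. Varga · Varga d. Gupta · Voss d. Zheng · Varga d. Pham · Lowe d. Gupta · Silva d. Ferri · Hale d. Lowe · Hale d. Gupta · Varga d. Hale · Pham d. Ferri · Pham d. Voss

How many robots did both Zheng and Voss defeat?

Zheng beat: Lowe, Varga.
Voss beat: Zheng, Hale, Cruz.
No one was beaten by both.

0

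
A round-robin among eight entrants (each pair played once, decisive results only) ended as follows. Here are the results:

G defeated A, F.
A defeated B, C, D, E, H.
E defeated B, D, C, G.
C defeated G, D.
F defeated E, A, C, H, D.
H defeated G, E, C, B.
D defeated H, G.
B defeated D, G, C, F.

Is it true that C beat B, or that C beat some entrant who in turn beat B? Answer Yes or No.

No

C did not beat B directly.
C beat D, G, but each of them lost to B. No two-step path.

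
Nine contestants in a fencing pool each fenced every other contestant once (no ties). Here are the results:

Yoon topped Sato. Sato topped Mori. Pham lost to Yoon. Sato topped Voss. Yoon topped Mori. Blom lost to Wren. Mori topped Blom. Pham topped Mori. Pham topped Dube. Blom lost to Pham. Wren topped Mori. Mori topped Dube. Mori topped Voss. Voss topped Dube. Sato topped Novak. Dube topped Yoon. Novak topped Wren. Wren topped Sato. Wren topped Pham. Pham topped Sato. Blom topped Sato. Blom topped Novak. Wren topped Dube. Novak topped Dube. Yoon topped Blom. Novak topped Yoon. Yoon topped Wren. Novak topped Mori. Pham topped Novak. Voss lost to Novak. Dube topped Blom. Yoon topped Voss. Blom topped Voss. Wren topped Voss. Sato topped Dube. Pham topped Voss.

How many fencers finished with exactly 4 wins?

Win totals: Yoon 6, Sato 4, Blom 3, Novak 5, Voss 1, Wren 6, Dube 2, Mori 3, Pham 6.
Exactly 4: Sato — 1 fencer.

1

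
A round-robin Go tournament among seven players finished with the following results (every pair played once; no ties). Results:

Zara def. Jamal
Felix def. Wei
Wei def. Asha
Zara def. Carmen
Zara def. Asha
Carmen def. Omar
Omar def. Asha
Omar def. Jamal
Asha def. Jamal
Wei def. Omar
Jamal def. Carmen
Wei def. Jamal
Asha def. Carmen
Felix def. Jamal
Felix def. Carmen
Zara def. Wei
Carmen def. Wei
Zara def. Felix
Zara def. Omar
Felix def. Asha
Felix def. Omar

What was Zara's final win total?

6

Zara's results: beat Wei, Jamal, Carmen, Felix, Omar, Asha; lost to no one.
That is 6 wins.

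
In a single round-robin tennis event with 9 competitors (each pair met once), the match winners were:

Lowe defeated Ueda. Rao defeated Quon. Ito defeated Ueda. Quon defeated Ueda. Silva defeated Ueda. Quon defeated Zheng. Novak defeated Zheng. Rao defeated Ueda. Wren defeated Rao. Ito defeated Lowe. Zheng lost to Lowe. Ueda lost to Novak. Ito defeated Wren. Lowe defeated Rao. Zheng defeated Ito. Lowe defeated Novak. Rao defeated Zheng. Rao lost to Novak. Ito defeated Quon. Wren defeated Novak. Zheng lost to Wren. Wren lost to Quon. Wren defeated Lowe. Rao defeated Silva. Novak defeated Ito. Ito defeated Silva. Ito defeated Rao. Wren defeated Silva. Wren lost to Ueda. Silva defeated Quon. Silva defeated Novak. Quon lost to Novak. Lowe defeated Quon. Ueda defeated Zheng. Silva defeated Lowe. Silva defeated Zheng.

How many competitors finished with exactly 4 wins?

1

Win totals: Ueda 2, Wren 5, Silva 5, Rao 4, Novak 5, Lowe 5, Ito 6, Quon 3, Zheng 1.
Exactly 4: Rao — 1 competitor.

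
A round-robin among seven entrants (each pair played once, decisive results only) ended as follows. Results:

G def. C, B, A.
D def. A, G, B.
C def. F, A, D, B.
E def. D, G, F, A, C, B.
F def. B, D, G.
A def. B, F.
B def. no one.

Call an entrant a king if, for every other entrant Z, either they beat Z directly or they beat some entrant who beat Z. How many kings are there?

1

A cannot reach C, E in two steps.
B cannot reach A, C, D, E, F, G in two steps.
C cannot reach E in two steps.
D cannot reach E in two steps.
E reaches everyone (king).
F cannot reach E in two steps.
G cannot reach E in two steps.
Kings: E — 1.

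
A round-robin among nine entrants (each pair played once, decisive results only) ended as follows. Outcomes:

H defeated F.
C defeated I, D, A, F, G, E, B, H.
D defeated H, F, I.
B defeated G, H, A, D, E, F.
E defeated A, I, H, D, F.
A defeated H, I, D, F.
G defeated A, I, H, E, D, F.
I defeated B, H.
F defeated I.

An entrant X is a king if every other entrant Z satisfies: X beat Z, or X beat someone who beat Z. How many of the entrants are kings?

1

A cannot reach C, E, G in two steps.
B cannot reach C in two steps.
C reaches everyone (king).
D cannot reach A, C, E, G in two steps.
E cannot reach C, G in two steps.
F cannot reach A, C, D, E, G in two steps.
G cannot reach C in two steps.
H cannot reach A, B, C, D, E, G in two steps.
I cannot reach C in two steps.
Kings: C — 1.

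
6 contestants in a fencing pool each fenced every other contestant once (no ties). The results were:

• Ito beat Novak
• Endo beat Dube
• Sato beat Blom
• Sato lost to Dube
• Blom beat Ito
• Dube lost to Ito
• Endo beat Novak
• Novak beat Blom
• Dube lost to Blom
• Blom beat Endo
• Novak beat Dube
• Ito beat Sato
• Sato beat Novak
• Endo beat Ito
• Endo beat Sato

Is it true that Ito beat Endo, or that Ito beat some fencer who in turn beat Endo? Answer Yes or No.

Ito did not beat Endo directly.
Ito beat Dube, Sato, Novak, but each of them lost to Endo. No two-step path.

No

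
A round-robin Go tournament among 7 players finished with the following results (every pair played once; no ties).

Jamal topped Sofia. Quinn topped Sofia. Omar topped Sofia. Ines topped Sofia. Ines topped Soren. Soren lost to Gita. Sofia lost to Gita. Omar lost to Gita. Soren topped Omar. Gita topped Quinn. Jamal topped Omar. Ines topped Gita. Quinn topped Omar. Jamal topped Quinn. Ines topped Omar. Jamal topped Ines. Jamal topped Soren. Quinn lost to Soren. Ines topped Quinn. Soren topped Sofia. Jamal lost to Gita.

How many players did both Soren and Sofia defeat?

0

Soren beat: Omar, Quinn, Sofia.
Sofia beat: no one.
No one was beaten by both.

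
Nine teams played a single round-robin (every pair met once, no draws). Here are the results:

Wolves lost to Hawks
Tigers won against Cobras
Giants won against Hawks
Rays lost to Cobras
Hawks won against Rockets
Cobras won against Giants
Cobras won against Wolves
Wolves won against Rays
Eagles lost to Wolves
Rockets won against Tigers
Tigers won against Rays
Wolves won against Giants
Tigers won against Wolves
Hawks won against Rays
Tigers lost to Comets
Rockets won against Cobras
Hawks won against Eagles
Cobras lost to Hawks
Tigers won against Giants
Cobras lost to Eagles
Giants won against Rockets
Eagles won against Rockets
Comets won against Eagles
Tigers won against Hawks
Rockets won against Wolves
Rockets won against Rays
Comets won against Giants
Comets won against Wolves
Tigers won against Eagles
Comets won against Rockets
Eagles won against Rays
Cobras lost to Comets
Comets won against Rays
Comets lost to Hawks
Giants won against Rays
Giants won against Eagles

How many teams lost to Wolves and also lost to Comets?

Wolves beat: Giants, Eagles, Rays.
Comets beat: Cobras, Wolves, Giants, Tigers, Eagles, Rockets, Rays.
Both beat: Giants, Eagles, Rays — 3.

3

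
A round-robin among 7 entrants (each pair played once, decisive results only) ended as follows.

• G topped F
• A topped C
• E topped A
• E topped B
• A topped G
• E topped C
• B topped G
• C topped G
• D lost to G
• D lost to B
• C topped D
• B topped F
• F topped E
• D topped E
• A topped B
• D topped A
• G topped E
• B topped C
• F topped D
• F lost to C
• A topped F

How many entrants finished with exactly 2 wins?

Win totals: A 4, B 4, C 3, D 2, E 3, F 2, G 3.
Exactly 2: D, F — 2 entrants.

2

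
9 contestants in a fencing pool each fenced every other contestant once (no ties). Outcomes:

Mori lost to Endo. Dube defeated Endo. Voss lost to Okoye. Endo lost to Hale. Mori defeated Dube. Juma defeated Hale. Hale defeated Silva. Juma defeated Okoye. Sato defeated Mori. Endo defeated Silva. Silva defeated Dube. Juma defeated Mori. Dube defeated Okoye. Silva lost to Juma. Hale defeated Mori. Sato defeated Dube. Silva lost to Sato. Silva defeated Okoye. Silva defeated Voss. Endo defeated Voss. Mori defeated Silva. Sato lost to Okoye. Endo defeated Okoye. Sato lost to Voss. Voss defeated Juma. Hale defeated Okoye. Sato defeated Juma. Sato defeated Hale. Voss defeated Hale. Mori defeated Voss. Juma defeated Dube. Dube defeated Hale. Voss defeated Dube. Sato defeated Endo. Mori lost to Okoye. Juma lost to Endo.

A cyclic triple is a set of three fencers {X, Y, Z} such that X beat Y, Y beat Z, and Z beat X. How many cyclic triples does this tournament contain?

25

Win totals: Endo 5, Hale 4, Dube 3, Silva 3, Okoye 3, Voss 4, Juma 5, Mori 3, Sato 6.
A fencer with w wins dominates both others in C(w,2) triples; summing gives 10 + 6 + 3 + 3 + 3 + 6 + 10 + 3 + 15 = 59 transitive triples.
Total triples C(9,3) = 84, so cyclic triples = 84 − 59 = 25.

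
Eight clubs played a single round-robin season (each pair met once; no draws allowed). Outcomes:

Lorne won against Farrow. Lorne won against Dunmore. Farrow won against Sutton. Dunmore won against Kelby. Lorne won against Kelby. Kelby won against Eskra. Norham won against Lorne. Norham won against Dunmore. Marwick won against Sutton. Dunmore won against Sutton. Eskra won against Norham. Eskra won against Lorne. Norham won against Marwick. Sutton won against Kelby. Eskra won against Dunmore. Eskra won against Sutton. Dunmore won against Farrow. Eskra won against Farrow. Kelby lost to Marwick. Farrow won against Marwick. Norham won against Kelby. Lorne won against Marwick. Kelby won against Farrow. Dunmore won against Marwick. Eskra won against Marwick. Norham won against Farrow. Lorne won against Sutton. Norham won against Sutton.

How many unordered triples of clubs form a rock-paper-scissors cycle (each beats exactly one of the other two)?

Win totals: Sutton 1, Farrow 2, Kelby 2, Marwick 2, Norham 6, Lorne 5, Eskra 6, Dunmore 4.
A club with w wins dominates both others in C(w,2) triples; summing gives 0 + 1 + 1 + 1 + 15 + 10 + 15 + 6 = 49 transitive triples.
Total triples C(8,3) = 56, so cyclic triples = 56 − 49 = 7.

7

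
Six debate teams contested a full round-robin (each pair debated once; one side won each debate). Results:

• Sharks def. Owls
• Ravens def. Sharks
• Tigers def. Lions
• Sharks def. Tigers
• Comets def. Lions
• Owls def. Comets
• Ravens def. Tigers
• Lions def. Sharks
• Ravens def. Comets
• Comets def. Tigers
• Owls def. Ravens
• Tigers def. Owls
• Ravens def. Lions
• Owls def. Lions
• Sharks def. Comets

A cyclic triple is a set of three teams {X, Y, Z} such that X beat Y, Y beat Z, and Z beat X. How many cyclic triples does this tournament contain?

Win totals: Lions 1, Owls 3, Comets 2, Tigers 2, Ravens 4, Sharks 3.
A team with w wins dominates both others in C(w,2) triples; summing gives 0 + 3 + 1 + 1 + 6 + 3 = 14 transitive triples.
Total triples C(6,3) = 20, so cyclic triples = 20 − 14 = 6.

6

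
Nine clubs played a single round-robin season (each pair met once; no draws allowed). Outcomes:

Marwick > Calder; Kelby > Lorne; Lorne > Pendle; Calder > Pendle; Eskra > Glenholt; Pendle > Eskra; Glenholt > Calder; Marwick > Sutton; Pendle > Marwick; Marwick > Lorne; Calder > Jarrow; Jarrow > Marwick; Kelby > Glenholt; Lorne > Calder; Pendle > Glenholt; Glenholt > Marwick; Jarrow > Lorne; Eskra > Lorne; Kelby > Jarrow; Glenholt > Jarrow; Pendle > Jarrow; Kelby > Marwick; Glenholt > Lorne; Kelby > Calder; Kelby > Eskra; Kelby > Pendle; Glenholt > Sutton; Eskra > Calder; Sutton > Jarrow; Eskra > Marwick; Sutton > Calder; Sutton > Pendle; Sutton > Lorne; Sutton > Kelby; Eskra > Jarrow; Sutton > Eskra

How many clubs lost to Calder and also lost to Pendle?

Calder beat: Pendle, Jarrow.
Pendle beat: Glenholt, Eskra, Marwick, Jarrow.
Both beat: Jarrow — 1.

1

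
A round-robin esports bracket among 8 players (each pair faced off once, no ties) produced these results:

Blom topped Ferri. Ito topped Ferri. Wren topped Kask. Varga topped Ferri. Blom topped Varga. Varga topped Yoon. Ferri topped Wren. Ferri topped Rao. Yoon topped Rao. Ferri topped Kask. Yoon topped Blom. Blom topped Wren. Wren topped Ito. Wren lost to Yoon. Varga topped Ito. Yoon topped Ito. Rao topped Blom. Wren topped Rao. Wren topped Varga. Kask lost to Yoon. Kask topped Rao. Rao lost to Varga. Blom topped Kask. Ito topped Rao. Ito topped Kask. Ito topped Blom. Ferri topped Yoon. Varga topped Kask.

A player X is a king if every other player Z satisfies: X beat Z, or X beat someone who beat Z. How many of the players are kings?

Wren reaches everyone (king).
Blom reaches everyone (king).
Kask cannot reach Wren, Yoon, Varga, Ferri, Ito in two steps.
Yoon reaches everyone (king).
Varga reaches everyone (king).
Ferri reaches everyone (king).
Rao cannot reach Yoon, Ito in two steps.
Ito reaches everyone (king).
Kings: Wren, Blom, Yoon, Varga, Ferri, Ito — 6.

6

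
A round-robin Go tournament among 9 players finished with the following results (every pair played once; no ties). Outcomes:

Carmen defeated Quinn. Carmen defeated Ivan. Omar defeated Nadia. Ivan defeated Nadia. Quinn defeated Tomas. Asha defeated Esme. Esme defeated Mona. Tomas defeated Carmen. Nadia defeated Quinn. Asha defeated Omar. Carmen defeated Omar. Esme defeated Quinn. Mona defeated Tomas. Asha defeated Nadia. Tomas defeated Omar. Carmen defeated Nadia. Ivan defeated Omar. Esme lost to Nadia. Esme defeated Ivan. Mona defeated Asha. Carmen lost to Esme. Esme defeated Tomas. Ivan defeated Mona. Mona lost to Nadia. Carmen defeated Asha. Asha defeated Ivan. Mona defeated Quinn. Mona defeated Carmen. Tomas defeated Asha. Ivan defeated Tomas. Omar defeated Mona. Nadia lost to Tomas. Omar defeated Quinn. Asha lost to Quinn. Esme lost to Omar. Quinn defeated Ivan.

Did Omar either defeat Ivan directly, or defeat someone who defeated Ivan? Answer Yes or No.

Omar did not beat Ivan directly.
Omar beat Mona, Quinn, Nadia, Esme. Of those, Quinn beat Ivan.

Yes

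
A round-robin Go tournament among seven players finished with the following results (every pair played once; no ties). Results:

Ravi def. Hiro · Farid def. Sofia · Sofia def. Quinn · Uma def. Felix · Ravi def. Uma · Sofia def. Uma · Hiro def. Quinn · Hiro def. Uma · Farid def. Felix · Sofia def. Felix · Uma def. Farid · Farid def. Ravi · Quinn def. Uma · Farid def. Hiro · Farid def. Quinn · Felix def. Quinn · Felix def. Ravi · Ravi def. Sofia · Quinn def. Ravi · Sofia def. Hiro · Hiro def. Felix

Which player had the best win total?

Win totals: Quinn 2, Sofia 4, Ravi 3, Farid 5, Hiro 3, Uma 2, Felix 2.
Farid leads with 5 wins (next highest: 4).

Farid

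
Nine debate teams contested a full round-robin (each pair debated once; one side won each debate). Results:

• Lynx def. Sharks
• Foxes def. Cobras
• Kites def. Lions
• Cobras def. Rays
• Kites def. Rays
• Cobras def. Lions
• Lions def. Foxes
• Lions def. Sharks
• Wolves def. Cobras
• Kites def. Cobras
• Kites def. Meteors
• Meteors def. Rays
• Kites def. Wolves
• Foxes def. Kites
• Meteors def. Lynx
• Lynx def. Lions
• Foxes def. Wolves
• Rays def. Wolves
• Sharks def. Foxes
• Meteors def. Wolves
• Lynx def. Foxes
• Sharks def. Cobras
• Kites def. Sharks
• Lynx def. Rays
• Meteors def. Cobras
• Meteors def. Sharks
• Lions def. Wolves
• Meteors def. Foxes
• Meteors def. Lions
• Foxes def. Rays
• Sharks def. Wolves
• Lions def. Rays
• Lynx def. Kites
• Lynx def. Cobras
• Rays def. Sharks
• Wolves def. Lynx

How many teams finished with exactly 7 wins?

1

Win totals: Wolves 2, Meteors 7, Kites 6, Sharks 3, Lions 4, Lynx 6, Cobras 2, Foxes 4, Rays 2.
Exactly 7: Meteors — 1 team.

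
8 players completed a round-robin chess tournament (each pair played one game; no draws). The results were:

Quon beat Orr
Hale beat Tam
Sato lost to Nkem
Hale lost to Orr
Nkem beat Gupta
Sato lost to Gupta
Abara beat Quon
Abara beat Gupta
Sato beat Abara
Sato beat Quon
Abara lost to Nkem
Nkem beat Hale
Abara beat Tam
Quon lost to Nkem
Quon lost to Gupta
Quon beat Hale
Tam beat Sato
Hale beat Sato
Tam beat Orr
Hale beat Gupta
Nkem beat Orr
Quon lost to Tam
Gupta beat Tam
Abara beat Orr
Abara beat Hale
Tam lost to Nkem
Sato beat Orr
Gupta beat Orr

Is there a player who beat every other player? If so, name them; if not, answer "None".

Nkem has 7 wins out of 7 opponents — a perfect record.

Nkem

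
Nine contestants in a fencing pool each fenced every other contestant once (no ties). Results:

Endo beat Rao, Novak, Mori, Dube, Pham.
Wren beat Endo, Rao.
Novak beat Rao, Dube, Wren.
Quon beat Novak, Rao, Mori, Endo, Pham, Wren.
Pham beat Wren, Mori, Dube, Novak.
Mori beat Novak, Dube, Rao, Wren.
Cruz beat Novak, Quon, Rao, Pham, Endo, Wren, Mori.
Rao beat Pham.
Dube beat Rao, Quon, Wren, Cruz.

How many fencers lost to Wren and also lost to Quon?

2

Wren beat: Rao, Endo.
Quon beat: Novak, Rao, Endo, Mori, Wren, Pham.
Both beat: Rao, Endo — 2.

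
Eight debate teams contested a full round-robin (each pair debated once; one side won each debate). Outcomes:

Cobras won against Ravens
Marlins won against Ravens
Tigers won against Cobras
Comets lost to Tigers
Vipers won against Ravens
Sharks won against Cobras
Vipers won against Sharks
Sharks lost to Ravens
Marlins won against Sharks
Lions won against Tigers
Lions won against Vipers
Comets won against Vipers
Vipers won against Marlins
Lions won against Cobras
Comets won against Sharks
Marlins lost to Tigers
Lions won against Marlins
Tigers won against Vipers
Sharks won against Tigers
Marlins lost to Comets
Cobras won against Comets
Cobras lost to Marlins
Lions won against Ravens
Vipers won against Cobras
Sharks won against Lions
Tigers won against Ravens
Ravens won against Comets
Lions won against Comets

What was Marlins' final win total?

3

Marlins' results: beat Sharks, Cobras, Ravens; lost to Lions, Vipers, Tigers, Comets.
That is 3 wins.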